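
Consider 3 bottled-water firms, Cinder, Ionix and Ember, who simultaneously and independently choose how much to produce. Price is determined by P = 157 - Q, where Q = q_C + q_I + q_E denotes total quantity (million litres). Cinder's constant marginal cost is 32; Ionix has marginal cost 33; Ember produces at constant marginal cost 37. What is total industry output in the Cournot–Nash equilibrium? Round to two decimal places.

Cinder's profit: π_C = (157 - Q)q_C - (32q_C). Setting ∂π_C/∂q_C = 0: 125 - 2q_C - (q_I + q_E) = 0.
Ionix's profit: π_I = (157 - Q)q_I - (33q_I). Setting ∂π_I/∂q_I = 0: 124 - 2q_I - (q_C + q_E) = 0.
Ember's first-order condition: 120 - 2q_E - (q_C + q_I) = 0.
Summing all 3 equations gives 369 − 4Q = 0, hence Q = 369/4.
Back-substituting: q_C = (125 − 369/4) = 131/4, q_I = (124 − 369/4) = 127/4, q_E = (120 − 369/4) = 111/4.
Total output Q = 131/4 + 127/4 + 111/4 = 369/4.

92.25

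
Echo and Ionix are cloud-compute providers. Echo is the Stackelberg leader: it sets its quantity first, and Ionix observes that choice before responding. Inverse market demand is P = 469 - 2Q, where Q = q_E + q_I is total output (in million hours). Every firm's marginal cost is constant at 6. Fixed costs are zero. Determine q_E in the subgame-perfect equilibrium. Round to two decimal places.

115.75

Solve by backward induction. Given q_E, the follower Ionix maximises π_I = (469 - 2q_E - 2q_I)q_I - 6q_I.
∂π_I/∂q_I = 463 - 2q_E - 4q_I = 0 gives the reaction function q_I = (463 - 2q_E)/4.
The leader anticipates this reaction. Substituting into P = 469 - 2Q gives P = 475/2 - q_E, so π_E = (475/2 - q_E)q_E - 6q_E.
The leader's first-order condition 463/2 - 2q_E = 0 yields q_E = 463/4.
Then q_I = (463 - 2·(463/4))/4 = 463/8.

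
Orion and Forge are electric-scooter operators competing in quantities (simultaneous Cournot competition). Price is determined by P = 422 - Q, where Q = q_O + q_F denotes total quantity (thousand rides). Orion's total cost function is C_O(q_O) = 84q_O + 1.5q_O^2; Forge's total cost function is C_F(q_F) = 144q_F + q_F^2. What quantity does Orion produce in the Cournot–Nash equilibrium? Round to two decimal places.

Orion's profit: π_O = (422 - Q)q_O - (84q_O + (3/2)q_O²). Setting ∂π_O/∂q_O = 0: 338 - 5q_O - (q_F) = 0.
Forge's first-order condition: 278 - 4q_F - (q_O) = 0.
Best responses: q_O = (338 - q_F)/5, q_F = (278 - q_O)/4.
Substituting one into the other gives q_O = 1074/19 and q_F = 1052/19.

56.53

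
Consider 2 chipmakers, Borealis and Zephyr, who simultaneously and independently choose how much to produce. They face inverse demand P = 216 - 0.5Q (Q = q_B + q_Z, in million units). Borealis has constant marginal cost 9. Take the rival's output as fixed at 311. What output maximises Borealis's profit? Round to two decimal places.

51.50

With the rival's output fixed at 311, Borealis's profit is π_B = (216 - (1/2)·311 - (1/2)q_B)q_B - (9q_B) = (121/2 - (1/2)q_B)q_B - (9q_B).
∂π_B/∂q_B = 103/2 - q_B = 0, so q_B = 103/2.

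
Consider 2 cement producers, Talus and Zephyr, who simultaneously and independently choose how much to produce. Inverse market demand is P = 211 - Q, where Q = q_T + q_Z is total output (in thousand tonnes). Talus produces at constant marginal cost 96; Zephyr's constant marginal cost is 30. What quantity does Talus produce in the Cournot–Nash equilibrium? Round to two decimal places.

16.33

Talus's profit: π_T = (211 - Q)q_T - (96q_T). Setting ∂π_T/∂q_T = 0: 115 - 2q_T - (q_Z) = 0.
Zephyr's profit: π_Z = (211 - Q)q_Z - (30q_Z). Setting ∂π_Z/∂q_Z = 0: 181 - 2q_Z - (q_T) = 0.
Best responses: q_T = (115 - q_Z)/2, q_Z = (181 - q_T)/2.
Substituting one into the other gives q_T = 49/3 and q_Z = 247/3.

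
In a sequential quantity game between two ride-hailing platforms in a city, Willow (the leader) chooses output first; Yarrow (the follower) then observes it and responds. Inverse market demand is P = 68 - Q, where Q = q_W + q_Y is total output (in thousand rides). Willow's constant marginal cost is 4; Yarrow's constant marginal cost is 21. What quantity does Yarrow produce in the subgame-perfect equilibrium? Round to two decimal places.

Solve by backward induction. Given q_W, the follower Yarrow maximises π_Y = (68 - q_W - q_Y)q_Y - 21q_Y.
Follower FOC: 47 - q_W - 2q_Y = 0, so q_Y(q_W) = (47 - q_W)/2.
The leader anticipates this reaction. Substituting into P = 68 - Q gives P = 89/2 - (1/2)q_W, so π_W = (89/2 - (1/2)q_W)q_W - 4q_W.
Maximising: ∂π_W/∂q_W = 81/2 - q_W = 0, giving q_W = 81/2.
Then q_Y = (47 - 81/2)/2 = 13/4.

3.25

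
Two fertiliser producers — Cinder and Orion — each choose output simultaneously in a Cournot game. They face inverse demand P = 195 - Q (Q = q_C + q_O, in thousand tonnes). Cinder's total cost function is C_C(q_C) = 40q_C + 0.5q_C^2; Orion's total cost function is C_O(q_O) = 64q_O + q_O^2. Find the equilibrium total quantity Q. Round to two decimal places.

66.09

Cinder's profit: π_C = (195 - Q)q_C - (40q_C + (1/2)q_C²). Setting ∂π_C/∂q_C = 0: 155 - 3q_C - (q_O) = 0.
Orion's profit: π_O = (195 - Q)q_O - (64q_O + q_O²). Setting ∂π_O/∂q_O = 0: 131 - 4q_O - (q_C) = 0.
So q_C = (155 - q_O)/3 and q_O = (131 - q_C)/4.
Solving the pair: q_C = 489/11, q_O = 238/11.
Total output Q = 489/11 + 238/11 = 727/11.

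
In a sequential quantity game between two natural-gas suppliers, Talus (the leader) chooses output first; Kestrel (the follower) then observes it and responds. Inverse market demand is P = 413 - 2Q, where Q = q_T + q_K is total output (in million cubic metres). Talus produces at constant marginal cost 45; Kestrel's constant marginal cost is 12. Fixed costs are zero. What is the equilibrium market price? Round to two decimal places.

The follower Kestrel best-responds to any q_T: π_K = (413 - 2Q)q_K - 12q_K.
Follower FOC: 401 - 2q_T - 4q_K = 0, so q_K(q_T) = (401 - 2q_T)/4.
The leader anticipates this reaction. Substituting into P = 413 - 2Q gives P = 425/2 - q_T, so π_T = (425/2 - q_T)q_T - 45q_T.
Maximising: ∂π_T/∂q_T = 335/2 - 2q_T = 0, giving q_T = 335/4.
Then q_K = (401 - 2·(335/4))/4 = 467/8.
Total output Q = 1137/8, so price P = 413 - 2·(1137/8) = 515/4.

128.75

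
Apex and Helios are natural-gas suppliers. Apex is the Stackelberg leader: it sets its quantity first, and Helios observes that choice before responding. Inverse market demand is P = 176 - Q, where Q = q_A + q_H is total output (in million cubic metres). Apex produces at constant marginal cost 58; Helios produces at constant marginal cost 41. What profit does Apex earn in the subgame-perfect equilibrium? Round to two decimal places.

The follower Helios best-responds to any q_A: π_H = (176 - Q)q_H - 41q_H.
Follower FOC: 135 - q_A - 2q_H = 0, so q_H(q_A) = (135 - q_A)/2.
Apex substitutes q_H(q_A) into its own profit: π_A = q_A(176 - q_A - (135 - q_A)/2) - 58q_A = (217/2 - (1/2)q_A)q_A - 58q_A.
Maximising: ∂π_A/∂q_A = 101/2 - q_A = 0, giving q_A = 101/2.
Then q_H = (135 - 101/2)/2 = 169/4.
Price P = 176 - 371/4 = 333/4.
Apex's profit: (333/4 - 58)·(101/2) = 1275.1250.

1275.13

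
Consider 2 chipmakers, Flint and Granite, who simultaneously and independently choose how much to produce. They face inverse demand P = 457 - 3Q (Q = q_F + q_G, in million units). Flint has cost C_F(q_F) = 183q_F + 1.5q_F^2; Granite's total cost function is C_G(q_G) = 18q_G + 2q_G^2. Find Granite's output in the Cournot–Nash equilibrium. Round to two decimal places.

38.63

Flint's profit: π_F = (457 - 3Q)q_F - (183q_F + (3/2)q_F²). Setting ∂π_F/∂q_F = 0: 274 - 9q_F - 3(q_G) = 0.
Granite's profit: π_G = (457 - 3Q)q_G - (18q_G + 2q_G²). Setting ∂π_G/∂q_G = 0: 439 - 10q_G - 3(q_F) = 0.
Rearranging gives the reaction functions q_F = (274 - 3q_G)/9 and q_G = (439 - 3q_F)/10.
Substituting one into the other gives q_F = 1423/81 and q_G = 1043/27.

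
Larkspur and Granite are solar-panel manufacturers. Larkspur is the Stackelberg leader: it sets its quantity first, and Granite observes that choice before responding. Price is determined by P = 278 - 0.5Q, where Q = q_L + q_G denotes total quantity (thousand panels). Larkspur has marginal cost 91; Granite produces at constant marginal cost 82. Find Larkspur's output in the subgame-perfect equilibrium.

Solve by backward induction. Given q_L, the follower Granite maximises π_G = (278 - (1/2)q_L - (1/2)q_G)q_G - 82q_G.
∂π_G/∂q_G = 196 - (1/2)q_L - q_G = 0 gives the reaction function q_G = (196 - (1/2)q_L).
Larkspur substitutes q_G(q_L) into its own profit: π_L = q_L(278 - (1/2)q_L - (196 - (1/2)q_L)/2) - 91q_L = (180 - (1/4)q_L)q_L - 91q_L.
The leader's first-order condition 89 - (1/2)q_L = 0 yields q_L = 178.
Then q_G = (196 - (1/2)·178) = 107.

178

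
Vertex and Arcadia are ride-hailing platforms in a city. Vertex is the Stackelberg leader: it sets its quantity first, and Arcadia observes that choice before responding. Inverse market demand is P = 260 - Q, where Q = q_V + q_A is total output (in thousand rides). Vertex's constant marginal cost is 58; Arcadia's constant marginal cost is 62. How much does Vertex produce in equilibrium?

103

The follower Arcadia best-responds to any q_V: π_A = (260 - Q)q_A - 62q_A.
Setting the follower's marginal profit to zero, 198 - q_V - 2q_A = 0, i.e. q_A = (198 - q_V)/2.
The leader anticipates this reaction. Substituting into P = 260 - Q gives P = 161 - (1/2)q_V, so π_V = (161 - (1/2)q_V)q_V - 58q_V.
Maximising: ∂π_V/∂q_V = 103 - q_V = 0, giving q_V = 103.
Then q_A = (198 - 103)/2 = 95/2.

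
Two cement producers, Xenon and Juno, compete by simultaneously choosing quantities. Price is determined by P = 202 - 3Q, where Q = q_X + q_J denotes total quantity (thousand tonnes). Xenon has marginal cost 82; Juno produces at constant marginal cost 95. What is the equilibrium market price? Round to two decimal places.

126.33

Xenon's profit: π_X = (202 - 3Q)q_X - (82q_X). Setting ∂π_X/∂q_X = 0: 120 - 6q_X - 3(q_J) = 0.
Juno's first-order condition: 107 - 6q_J - 3(q_X) = 0.
Rearranging gives the reaction functions q_X = (120 - 3q_J)/6 and q_J = (107 - 3q_X)/6.
Solving the pair: q_X = 133/9, q_J = 94/9.
Total output Q = 227/9, so price P = 202 - 3·(227/9) = 379/3.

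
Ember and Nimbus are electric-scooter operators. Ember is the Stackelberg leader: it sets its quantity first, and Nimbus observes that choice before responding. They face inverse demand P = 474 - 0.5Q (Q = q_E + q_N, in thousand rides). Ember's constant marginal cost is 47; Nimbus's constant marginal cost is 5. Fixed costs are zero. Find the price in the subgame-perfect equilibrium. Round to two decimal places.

143.25

The follower Nimbus best-responds to any q_E: π_N = (474 - 0.5Q)q_N - 5q_N.
Setting the follower's marginal profit to zero, 469 - (1/2)q_E - q_N = 0, i.e. q_N = (469 - (1/2)q_E).
The leader anticipates this reaction. Substituting into P = 474 - 0.5Q gives P = 479/2 - (1/4)q_E, so π_E = (479/2 - (1/4)q_E)q_E - 47q_E.
The leader's first-order condition 385/2 - (1/2)q_E = 0 yields q_E = 385.
Then q_N = (469 - (1/2)·385) = 553/2.
Total output Q = 1323/2, so price P = 474 - (1/2)·(1323/2) = 573/4.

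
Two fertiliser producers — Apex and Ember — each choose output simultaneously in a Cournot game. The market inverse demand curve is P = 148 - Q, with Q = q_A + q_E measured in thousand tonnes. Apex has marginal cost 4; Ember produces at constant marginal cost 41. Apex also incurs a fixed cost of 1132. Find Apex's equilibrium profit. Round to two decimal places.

Apex's profit: π_A = (148 - Q)q_A - (4q_A). Setting ∂π_A/∂q_A = 0: 144 - 2q_A - (q_E) = 0.
Ember's first-order condition: 107 - 2q_E - (q_A) = 0.
Rearranging gives the reaction functions q_A = (144 - q_E)/2 and q_E = (107 - q_A)/2.
Solving the pair: q_A = 181/3, q_E = 70/3.
Price P = 148 - 251/3 = 193/3.
Apex's profit: (193/3 - 4)·(181/3) - 1132 = 2508.1111.

2508.11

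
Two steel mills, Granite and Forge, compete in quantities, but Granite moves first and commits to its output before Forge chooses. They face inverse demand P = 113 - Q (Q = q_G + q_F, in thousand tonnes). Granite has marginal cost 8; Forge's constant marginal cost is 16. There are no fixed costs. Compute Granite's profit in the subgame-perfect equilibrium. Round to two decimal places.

Solve by backward induction. Given q_G, the follower Forge maximises π_F = (113 - q_G - q_F)q_F - 16q_F.
Follower FOC: 97 - q_G - 2q_F = 0, so q_F(q_G) = (97 - q_G)/2.
Granite substitutes q_F(q_G) into its own profit: π_G = q_G(113 - q_G - (97 - q_G)/2) - 8q_G = (129/2 - (1/2)q_G)q_G - 8q_G.
Maximising: ∂π_G/∂q_G = 113/2 - q_G = 0, giving q_G = 113/2.
Then q_F = (97 - 113/2)/2 = 81/4.
Price P = 113 - 307/4 = 145/4.
Granite's profit: (145/4 - 8)·(113/2) = 1596.1250.

1596.13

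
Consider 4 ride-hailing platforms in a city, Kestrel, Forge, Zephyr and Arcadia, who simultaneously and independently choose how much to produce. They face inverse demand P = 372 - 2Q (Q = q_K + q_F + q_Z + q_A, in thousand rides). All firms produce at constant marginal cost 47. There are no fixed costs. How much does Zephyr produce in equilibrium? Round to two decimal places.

Each firm earns π_i = (372 - 2Q)q_i - 47q_i.
Setting ∂π_i/∂q_i = 0 with rivals' quantities fixed: 325 - 4q_i - 2·Σ_{j≠i} q_j = 0.
With identical firms every q_j equals q_i, so Σ_{j≠i} q_j = 3q_i and 325 = 10q_i, giving q_i = 65/2.

32.50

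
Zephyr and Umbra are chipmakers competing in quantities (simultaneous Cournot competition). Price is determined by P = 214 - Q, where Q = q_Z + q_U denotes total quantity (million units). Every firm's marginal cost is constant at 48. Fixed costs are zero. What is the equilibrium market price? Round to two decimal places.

Each firm earns π_i = (214 - Q)q_i - 48q_i.
First-order condition (treating rivals' output as given): 166 - 2q_i - q_j = 0.
By symmetry each firm produces the same amount; substituting q_j = q_i yields q_i = 166/3.
Total output Q = 332/3, so price P = 214 - 332/3 = 310/3.

103.33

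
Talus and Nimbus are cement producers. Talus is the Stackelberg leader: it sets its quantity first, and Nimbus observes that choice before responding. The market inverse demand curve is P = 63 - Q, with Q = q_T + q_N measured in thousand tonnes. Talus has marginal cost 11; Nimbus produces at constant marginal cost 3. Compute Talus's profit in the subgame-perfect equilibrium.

242

Solve by backward induction. Given q_T, the follower Nimbus maximises π_N = (63 - q_T - q_N)q_N - 3q_N.
Setting the follower's marginal profit to zero, 60 - q_T - 2q_N = 0, i.e. q_N = (60 - q_T)/2.
The leader anticipates this reaction. Substituting into P = 63 - Q gives P = 33 - (1/2)q_T, so π_T = (33 - (1/2)q_T)q_T - 11q_T.
Maximising: ∂π_T/∂q_T = 22 - q_T = 0, giving q_T = 22.
Then q_N = (60 - 22)/2 = 19.
Price P = 63 - 41 = 22.
Talus's profit: (22 - 11)·22 = 242.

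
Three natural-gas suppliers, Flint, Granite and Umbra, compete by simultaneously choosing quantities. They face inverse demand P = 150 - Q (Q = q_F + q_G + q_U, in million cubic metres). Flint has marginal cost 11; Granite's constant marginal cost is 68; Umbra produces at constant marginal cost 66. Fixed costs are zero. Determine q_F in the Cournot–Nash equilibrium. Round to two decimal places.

62.75

Flint's profit: π_F = (150 - Q)q_F - (11q_F). Setting ∂π_F/∂q_F = 0: 139 - 2q_F - (q_G + q_U) = 0.
Granite's profit: π_G = (150 - Q)q_G - (68q_G). Setting ∂π_G/∂q_G = 0: 82 - 2q_G - (q_F + q_U) = 0.
Umbra's first-order condition: 84 - 2q_U - (q_F + q_G) = 0.
Summing all 3 equations gives 305 − 4Q = 0, hence Q = 305/4.
Back-substituting: q_F = (139 − 305/4) = 251/4, q_G = (82 − 305/4) = 23/4, q_U = (84 − 305/4) = 31/4.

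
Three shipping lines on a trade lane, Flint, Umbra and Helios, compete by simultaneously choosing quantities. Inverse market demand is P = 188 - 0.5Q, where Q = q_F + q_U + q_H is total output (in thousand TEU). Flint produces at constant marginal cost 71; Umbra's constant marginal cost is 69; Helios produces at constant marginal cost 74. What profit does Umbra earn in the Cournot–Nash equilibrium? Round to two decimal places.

Flint's profit: π_F = (188 - 0.5Q)q_F - (71q_F). Setting ∂π_F/∂q_F = 0: 117 - q_F - (1/2)(q_U + q_H) = 0.
Umbra's profit: π_U = (188 - 0.5Q)q_U - (69q_U). Setting ∂π_U/∂q_U = 0: 119 - q_U - (1/2)(q_F + q_H) = 0.
Helios's first-order condition: 114 - q_H - (1/2)(q_F + q_U) = 0.
Adding the 3 conditions: 350 − Q − Q = 0, i.e. Q = 175.
Back-substituting: q_F = (117 − 175/2)/(1/2) = 59, q_U = (119 − 175/2)/(1/2) = 63, q_H = (114 − 175/2)/(1/2) = 53.
Price P = 188 - (1/2)·175 = 201/2.
Umbra's profit: (201/2 - 69)·63 = 1984.5000.

1984.50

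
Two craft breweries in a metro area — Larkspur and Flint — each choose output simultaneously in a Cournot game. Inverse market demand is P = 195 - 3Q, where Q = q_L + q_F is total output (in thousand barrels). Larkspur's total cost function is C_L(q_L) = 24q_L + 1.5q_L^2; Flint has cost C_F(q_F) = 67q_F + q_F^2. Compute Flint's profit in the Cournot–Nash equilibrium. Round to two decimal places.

411.51

Larkspur's profit: π_L = (195 - 3Q)q_L - (24q_L + (3/2)q_L²). Setting ∂π_L/∂q_L = 0: 171 - 9q_L - 3(q_F) = 0.
Flint's profit: π_F = (195 - 3Q)q_F - (67q_F + q_F²). Setting ∂π_F/∂q_F = 0: 128 - 8q_F - 3(q_L) = 0.
Rearranging gives the reaction functions q_L = (171 - 3q_F)/9 and q_F = (128 - 3q_L)/8.
Substituting one into the other gives q_L = 328/21 and q_F = 71/7.
Price P = 195 - 3·(541/21) = 824/7.
Flint's profit: (824/7)·(71/7) - 67·(71/7) - (71/7)² = 411.5102.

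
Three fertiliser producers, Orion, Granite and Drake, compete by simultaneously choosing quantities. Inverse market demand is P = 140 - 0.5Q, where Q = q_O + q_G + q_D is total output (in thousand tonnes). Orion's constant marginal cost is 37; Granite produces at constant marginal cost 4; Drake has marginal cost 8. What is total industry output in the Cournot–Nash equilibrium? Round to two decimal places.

185.50

Orion's profit: π_O = (140 - 0.5Q)q_O - (37q_O). Setting ∂π_O/∂q_O = 0: 103 - q_O - (1/2)(q_G + q_D) = 0.
Granite's first-order condition: 136 - q_G - (1/2)(q_O + q_D) = 0.
Drake's first-order condition: 132 - q_D - (1/2)(q_O + q_G) = 0.
Adding the 3 conditions: 371 − Q − Q = 0, i.e. Q = 371/2.
Back-substituting: q_O = (103 − 371/4)/(1/2) = 41/2, q_G = (136 − 371/4)/(1/2) = 173/2, q_D = (132 − 371/4)/(1/2) = 157/2.
Total output Q = 41/2 + 173/2 + 157/2 = 371/2.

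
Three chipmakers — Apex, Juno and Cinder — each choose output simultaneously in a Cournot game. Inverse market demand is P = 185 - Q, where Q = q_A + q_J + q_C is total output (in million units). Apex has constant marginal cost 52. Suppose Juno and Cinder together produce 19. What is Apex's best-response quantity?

57

With rivals' combined output fixed at 19, Apex's profit is π_A = (185 - 19 - q_A)q_A - (52q_A) = (166 - q_A)q_A - (52q_A).
∂π_A/∂q_A = 114 - 2q_A = 0, so q_A = 57.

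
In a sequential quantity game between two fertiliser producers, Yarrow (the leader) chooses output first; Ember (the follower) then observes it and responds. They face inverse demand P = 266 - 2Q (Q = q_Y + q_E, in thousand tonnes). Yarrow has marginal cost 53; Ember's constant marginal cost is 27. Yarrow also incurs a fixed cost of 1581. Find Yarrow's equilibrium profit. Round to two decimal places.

Solve by backward induction. Given q_Y, the follower Ember maximises π_E = (266 - 2q_Y - 2q_E)q_E - 27q_E.
∂π_E/∂q_E = 239 - 2q_Y - 4q_E = 0 gives the reaction function q_E = (239 - 2q_Y)/4.
Yarrow substitutes q_E(q_Y) into its own profit: π_Y = q_Y(266 - 2q_Y - (239 - 2q_Y)/2) - 53q_Y = (293/2 - q_Y)q_Y - 53q_Y.
The leader's first-order condition 187/2 - 2q_Y = 0 yields q_Y = 187/4.
Then q_E = (239 - 2·(187/4))/4 = 291/8.
Price P = 266 - 2·(665/8) = 399/4.
Yarrow's profit: (399/4 - 53)·(187/4) - 1581 = 604.5625.

604.56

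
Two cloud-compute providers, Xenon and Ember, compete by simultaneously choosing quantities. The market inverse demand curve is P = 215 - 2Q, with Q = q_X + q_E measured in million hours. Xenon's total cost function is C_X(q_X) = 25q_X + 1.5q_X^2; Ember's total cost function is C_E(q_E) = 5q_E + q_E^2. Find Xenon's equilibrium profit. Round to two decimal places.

Xenon's profit: π_X = (215 - 2Q)q_X - (25q_X + (3/2)q_X²). Setting ∂π_X/∂q_X = 0: 190 - 7q_X - 2(q_E) = 0.
Ember's first-order condition: 210 - 6q_E - 2(q_X) = 0.
So q_X = (190 - 2q_E)/7 and q_E = (210 - 2q_X)/6.
Substituting one into the other gives q_X = 360/19 and q_E = 545/19.
Price P = 215 - 2·(905/19) = 119.7368.
Xenon's profit: 119.7368·(360/19) - 25·(360/19) - (3/2)(360/19)² = 1256.5097.

1256.51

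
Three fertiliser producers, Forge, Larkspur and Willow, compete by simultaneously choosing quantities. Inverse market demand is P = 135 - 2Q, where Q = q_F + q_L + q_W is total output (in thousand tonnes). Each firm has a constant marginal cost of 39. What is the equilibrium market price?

A representative firm's profit is π_i = q_i(135 - 2Q) - 39q_i.
First-order condition (treating rivals' output as given): 96 - 4q_i - 2·Σ_{j≠i} q_j = 0.
By symmetry each firm produces the same amount; substituting Σ_{j≠i} q_j = 2q_i yields q_i = 96/8 = 12.
Total output Q = 36, so price P = 135 - 2·36 = 63.

63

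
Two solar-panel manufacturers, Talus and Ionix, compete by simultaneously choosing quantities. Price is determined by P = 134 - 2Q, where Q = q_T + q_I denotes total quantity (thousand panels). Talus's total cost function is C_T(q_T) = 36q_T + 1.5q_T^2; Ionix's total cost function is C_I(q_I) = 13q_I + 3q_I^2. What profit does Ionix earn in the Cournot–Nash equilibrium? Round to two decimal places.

486.46

Talus's profit: π_T = (134 - 2Q)q_T - (36q_T + (3/2)q_T²). Setting ∂π_T/∂q_T = 0: 98 - 7q_T - 2(q_I) = 0.
Ionix's profit: π_I = (134 - 2Q)q_I - (13q_I + 3q_I²). Setting ∂π_I/∂q_I = 0: 121 - 10q_I - 2(q_T) = 0.
So q_T = (98 - 2q_I)/7 and q_I = (121 - 2q_T)/10.
Substituting one into the other gives q_T = 123/11 and q_I = 217/22.
Price P = 134 - 2·(463/22) = 1011/11.
Ionix's profit: (1011/11)·(217/22) - 13·(217/22) - 3(217/22)² = 486.4566.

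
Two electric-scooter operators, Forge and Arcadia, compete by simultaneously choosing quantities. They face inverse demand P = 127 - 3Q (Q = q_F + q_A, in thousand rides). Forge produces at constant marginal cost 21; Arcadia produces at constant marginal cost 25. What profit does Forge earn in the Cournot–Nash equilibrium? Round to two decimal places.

448.15

Forge's profit: π_F = (127 - 3Q)q_F - (21q_F). Setting ∂π_F/∂q_F = 0: 106 - 6q_F - 3(q_A) = 0.
Arcadia's first-order condition: 102 - 6q_A - 3(q_F) = 0.
So q_F = (106 - 3q_A)/6 and q_A = (102 - 3q_F)/6.
Solving the pair: q_F = 110/9, q_A = 98/9.
Price P = 127 - 3·(208/9) = 173/3.
Forge's profit: (173/3 - 21)·(110/9) = 448.1481.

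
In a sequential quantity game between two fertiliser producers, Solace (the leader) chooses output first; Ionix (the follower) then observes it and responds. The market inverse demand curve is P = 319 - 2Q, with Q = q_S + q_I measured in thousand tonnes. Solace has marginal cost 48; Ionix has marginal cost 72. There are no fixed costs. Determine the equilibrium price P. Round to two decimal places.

121.75

The follower Ionix best-responds to any q_S: π_I = (319 - 2Q)q_I - 72q_I.
∂π_I/∂q_I = 247 - 2q_S - 4q_I = 0 gives the reaction function q_I = (247 - 2q_S)/4.
Solace substitutes q_I(q_S) into its own profit: π_S = q_S(319 - 2q_S - (247 - 2q_S)/2) - 48q_S = (391/2 - q_S)q_S - 48q_S.
The leader's first-order condition 295/2 - 2q_S = 0 yields q_S = 295/4.
Then q_I = (247 - 2·(295/4))/4 = 199/8.
Total output Q = 789/8, so price P = 319 - 2·(789/8) = 487/4.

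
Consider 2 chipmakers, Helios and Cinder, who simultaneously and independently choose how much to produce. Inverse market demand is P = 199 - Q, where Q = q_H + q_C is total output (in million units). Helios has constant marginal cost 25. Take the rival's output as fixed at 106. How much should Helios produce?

34

With the rival's output fixed at 106, Helios's profit is π_H = (199 - 106 - q_H)q_H - (25q_H) = (93 - q_H)q_H - (25q_H).
∂π_H/∂q_H = 68 - 2q_H = 0, so q_H = 34.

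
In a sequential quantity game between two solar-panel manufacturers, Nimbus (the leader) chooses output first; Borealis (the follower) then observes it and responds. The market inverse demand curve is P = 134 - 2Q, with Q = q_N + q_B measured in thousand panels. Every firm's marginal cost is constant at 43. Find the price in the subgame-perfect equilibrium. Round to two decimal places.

The follower Borealis best-responds to any q_N: π_B = (134 - 2Q)q_B - 43q_B.
Follower FOC: 91 - 2q_N - 4q_B = 0, so q_B(q_N) = (91 - 2q_N)/4.
The leader anticipates this reaction. Substituting into P = 134 - 2Q gives P = 177/2 - q_N, so π_N = (177/2 - q_N)q_N - 43q_N.
Leader FOC: 91/2 - 2q_N = 0, so q_N = 91/4.
Then q_B = (91 - 2·(91/4))/4 = 91/8.
Total output Q = 273/8, so price P = 134 - 2·(273/8) = 263/4.

65.75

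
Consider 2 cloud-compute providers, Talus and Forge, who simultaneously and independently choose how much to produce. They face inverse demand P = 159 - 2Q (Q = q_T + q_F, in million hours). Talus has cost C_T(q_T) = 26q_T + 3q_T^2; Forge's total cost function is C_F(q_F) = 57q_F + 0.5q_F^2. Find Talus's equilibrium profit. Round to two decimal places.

Talus's profit: π_T = (159 - 2Q)q_T - (26q_T + 3q_T²). Setting ∂π_T/∂q_T = 0: 133 - 10q_T - 2(q_F) = 0.
Forge's first-order condition: 102 - 5q_F - 2(q_T) = 0.
So q_T = (133 - 2q_F)/10 and q_F = (102 - 2q_T)/5.
Substituting one into the other gives q_T = 461/46 and q_F = 377/23.
Price P = 159 - 2·(1215/46) = 106.1739.
Talus's profit: 106.1739·(461/46) - 26·(461/46) - 3(461/46)² = 502.1763.

502.18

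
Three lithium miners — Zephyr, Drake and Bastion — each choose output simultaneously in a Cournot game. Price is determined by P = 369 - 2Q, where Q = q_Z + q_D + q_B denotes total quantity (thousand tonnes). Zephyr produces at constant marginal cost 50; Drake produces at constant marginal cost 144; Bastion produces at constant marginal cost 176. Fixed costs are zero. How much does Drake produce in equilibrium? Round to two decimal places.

Zephyr's profit: π_Z = (369 - 2Q)q_Z - (50q_Z). Setting ∂π_Z/∂q_Z = 0: 319 - 4q_Z - 2(q_D + q_B) = 0.
Drake's first-order condition: 225 - 4q_D - 2(q_Z + q_B) = 0.
Bastion's first-order condition: 193 - 4q_B - 2(q_Z + q_D) = 0.
Adding the 3 conditions: 737 − 4Q − 4Q = 0, i.e. Q = 737/8.
Back-substituting: q_Z = (319 − 737/4)/2 = 539/8, q_D = (225 − 737/4)/2 = 163/8, q_B = (193 − 737/4)/2 = 35/8.

20.38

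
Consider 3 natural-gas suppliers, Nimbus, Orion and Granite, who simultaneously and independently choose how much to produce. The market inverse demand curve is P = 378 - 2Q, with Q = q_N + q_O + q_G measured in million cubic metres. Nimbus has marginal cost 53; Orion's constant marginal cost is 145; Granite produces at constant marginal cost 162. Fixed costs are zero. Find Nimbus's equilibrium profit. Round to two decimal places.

8646.13

Nimbus's profit: π_N = (378 - 2Q)q_N - (53q_N). Setting ∂π_N/∂q_N = 0: 325 - 4q_N - 2(q_O + q_G) = 0.
Orion's first-order condition: 233 - 4q_O - 2(q_N + q_G) = 0.
Granite's profit: π_G = (378 - 2Q)q_G - (162q_G). Setting ∂π_G/∂q_G = 0: 216 - 4q_G - 2(q_N + q_O) = 0.
Adding the 3 first-order conditions: 774 − 8Q = 0, so Q = 387/4.
Back-substituting: q_N = (325 − 387/2)/2 = 263/4, q_O = (233 − 387/2)/2 = 79/4, q_G = (216 − 387/2)/2 = 45/4.
Price P = 378 - 2·(387/4) = 369/2.
Nimbus's profit: (369/2 - 53)·(263/4) = 8646.1250.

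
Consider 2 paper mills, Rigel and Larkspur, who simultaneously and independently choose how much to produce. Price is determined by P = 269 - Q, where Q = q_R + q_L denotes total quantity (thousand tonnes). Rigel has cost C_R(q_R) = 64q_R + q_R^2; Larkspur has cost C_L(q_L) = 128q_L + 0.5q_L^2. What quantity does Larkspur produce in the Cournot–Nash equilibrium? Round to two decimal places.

32.64

Rigel's profit: π_R = (269 - Q)q_R - (64q_R + q_R²). Setting ∂π_R/∂q_R = 0: 205 - 4q_R - (q_L) = 0.
Larkspur's profit: π_L = (269 - Q)q_L - (128q_L + (1/2)q_L²). Setting ∂π_L/∂q_L = 0: 141 - 3q_L - (q_R) = 0.
Rearranging gives the reaction functions q_R = (205 - q_L)/4 and q_L = (141 - q_R)/3.
Substituting one into the other gives q_R = 474/11 and q_L = 359/11.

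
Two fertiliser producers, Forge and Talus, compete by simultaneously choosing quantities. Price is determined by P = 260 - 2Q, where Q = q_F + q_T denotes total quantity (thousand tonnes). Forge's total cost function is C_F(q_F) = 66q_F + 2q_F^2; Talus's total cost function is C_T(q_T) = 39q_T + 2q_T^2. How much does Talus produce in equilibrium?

23

Forge's profit: π_F = (260 - 2Q)q_F - (66q_F + 2q_F²). Setting ∂π_F/∂q_F = 0: 194 - 8q_F - 2(q_T) = 0.
Talus's profit: π_T = (260 - 2Q)q_T - (39q_T + 2q_T²). Setting ∂π_T/∂q_T = 0: 221 - 8q_T - 2(q_F) = 0.
Best responses: q_F = (194 - 2q_T)/8, q_T = (221 - 2q_F)/8.
Substituting one into the other gives q_F = 37/2 and q_T = 23.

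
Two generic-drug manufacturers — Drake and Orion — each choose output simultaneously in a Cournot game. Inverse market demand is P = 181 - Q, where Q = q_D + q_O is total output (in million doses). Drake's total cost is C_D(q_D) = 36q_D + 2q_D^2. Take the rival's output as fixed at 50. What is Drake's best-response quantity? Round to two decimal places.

With the rival's output fixed at 50, Drake's profit is π_D = (181 - 50 - q_D)q_D - (36q_D + 2q_D²) = (131 - q_D)q_D - (36q_D + 2q_D²).
∂π_D/∂q_D = 95 - 6q_D = 0, so q_D = 95/6.

15.83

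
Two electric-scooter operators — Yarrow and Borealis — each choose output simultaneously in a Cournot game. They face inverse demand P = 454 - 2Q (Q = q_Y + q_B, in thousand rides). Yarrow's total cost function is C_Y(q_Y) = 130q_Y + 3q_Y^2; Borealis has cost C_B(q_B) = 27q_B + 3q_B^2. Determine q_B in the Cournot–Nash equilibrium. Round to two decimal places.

37.73

Yarrow's profit: π_Y = (454 - 2Q)q_Y - (130q_Y + 3q_Y²). Setting ∂π_Y/∂q_Y = 0: 324 - 10q_Y - 2(q_B) = 0.
Borealis's first-order condition: 427 - 10q_B - 2(q_Y) = 0.
Rearranging gives the reaction functions q_Y = (324 - 2q_B)/10 and q_B = (427 - 2q_Y)/10.
Substituting one into the other gives q_Y = 1193/48 and q_B = 1811/48.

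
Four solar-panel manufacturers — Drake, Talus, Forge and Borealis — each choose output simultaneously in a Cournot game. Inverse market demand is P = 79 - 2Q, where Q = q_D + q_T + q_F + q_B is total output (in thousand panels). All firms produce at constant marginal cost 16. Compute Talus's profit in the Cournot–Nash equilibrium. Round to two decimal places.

79.38

A representative firm's profit is π_i = q_i(79 - 2Q) - 16q_i.
First-order condition (treating rivals' output as given): 63 - 4q_i - 2·Σ_{j≠i} q_j = 0.
By symmetry each firm produces the same amount; substituting Σ_{j≠i} q_j = 3q_i yields q_i = 63/10.
Price P = 79 - 2·(126/5) = 143/5.
Talus's profit: (143/5 - 16)·(63/10) = 79.3800.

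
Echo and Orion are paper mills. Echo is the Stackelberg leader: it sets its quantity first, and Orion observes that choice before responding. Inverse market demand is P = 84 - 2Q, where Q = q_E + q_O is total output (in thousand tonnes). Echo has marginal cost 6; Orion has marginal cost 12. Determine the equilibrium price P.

Solve by backward induction. Given q_E, the follower Orion maximises π_O = (84 - 2q_E - 2q_O)q_O - 12q_O.
∂π_O/∂q_O = 72 - 2q_E - 4q_O = 0 gives the reaction function q_O = (72 - 2q_E)/4.
The leader anticipates this reaction. Substituting into P = 84 - 2Q gives P = 48 - q_E, so π_E = (48 - q_E)q_E - 6q_E.
The leader's first-order condition 42 - 2q_E = 0 yields q_E = 21.
Then q_O = (72 - 2·21)/4 = 15/2.
Total output Q = 57/2, so price P = 84 - 2·(57/2) = 27.

27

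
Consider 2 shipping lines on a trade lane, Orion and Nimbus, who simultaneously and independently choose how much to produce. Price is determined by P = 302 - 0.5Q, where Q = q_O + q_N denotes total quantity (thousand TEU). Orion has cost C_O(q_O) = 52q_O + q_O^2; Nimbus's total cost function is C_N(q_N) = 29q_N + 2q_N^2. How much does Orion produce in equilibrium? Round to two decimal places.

75.49

Orion's profit: π_O = (302 - 0.5Q)q_O - (52q_O + q_O²). Setting ∂π_O/∂q_O = 0: 250 - 3q_O - (1/2)(q_N) = 0.
Nimbus's first-order condition: 273 - 5q_N - (1/2)(q_O) = 0.
So q_O = (250 - (1/2)q_N)/3 and q_N = (273 - (1/2)q_O)/5.
Substituting one into the other gives q_O = 75.4915 and q_N = 47.0508.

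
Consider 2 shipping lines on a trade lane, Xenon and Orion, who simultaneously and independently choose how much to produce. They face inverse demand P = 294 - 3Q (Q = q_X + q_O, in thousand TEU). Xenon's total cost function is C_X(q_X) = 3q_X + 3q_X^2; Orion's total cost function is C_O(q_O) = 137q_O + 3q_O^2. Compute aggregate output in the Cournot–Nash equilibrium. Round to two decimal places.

29.87

Xenon's profit: π_X = (294 - 3Q)q_X - (3q_X + 3q_X²). Setting ∂π_X/∂q_X = 0: 291 - 12q_X - 3(q_O) = 0.
Orion's first-order condition: 157 - 12q_O - 3(q_X) = 0.
Best responses: q_X = (291 - 3q_O)/12, q_O = (157 - 3q_X)/12.
Solving the pair: q_X = 1007/45, q_O = 337/45.
Total output Q = 1007/45 + 337/45 = 448/15.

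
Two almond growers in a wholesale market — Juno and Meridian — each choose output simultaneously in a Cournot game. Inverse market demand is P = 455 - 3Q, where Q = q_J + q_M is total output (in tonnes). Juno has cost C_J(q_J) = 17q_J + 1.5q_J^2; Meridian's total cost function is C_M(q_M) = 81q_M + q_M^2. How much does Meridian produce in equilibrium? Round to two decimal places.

Juno's profit: π_J = (455 - 3Q)q_J - (17q_J + (3/2)q_J²). Setting ∂π_J/∂q_J = 0: 438 - 9q_J - 3(q_M) = 0.
Meridian's profit: π_M = (455 - 3Q)q_M - (81q_M + q_M²). Setting ∂π_M/∂q_M = 0: 374 - 8q_M - 3(q_J) = 0.
Rearranging gives the reaction functions q_J = (438 - 3q_M)/9 and q_M = (374 - 3q_J)/8.
Solving the pair: q_J = 794/21, q_M = 228/7.

32.57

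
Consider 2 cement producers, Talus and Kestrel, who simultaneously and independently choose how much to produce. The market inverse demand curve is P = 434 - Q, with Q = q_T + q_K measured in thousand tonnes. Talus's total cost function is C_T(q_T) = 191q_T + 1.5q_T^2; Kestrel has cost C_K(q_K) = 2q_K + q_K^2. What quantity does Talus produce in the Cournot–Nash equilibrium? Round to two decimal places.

Talus's profit: π_T = (434 - Q)q_T - (191q_T + (3/2)q_T²). Setting ∂π_T/∂q_T = 0: 243 - 5q_T - (q_K) = 0.
Kestrel's first-order condition: 432 - 4q_K - (q_T) = 0.
So q_T = (243 - q_K)/5 and q_K = (432 - q_T)/4.
Substituting one into the other gives q_T = 540/19 and q_K = 1917/19.

28.42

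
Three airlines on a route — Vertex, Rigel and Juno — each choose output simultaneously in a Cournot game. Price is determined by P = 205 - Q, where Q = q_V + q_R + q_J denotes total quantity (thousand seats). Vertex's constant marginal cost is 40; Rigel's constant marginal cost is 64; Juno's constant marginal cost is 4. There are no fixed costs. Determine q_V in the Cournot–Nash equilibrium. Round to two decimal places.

Vertex's profit: π_V = (205 - Q)q_V - (40q_V). Setting ∂π_V/∂q_V = 0: 165 - 2q_V - (q_R + q_J) = 0.
Rigel's profit: π_R = (205 - Q)q_R - (64q_R). Setting ∂π_R/∂q_R = 0: 141 - 2q_R - (q_V + q_J) = 0.
Juno's profit: π_J = (205 - Q)q_J - (4q_J). Setting ∂π_J/∂q_J = 0: 201 - 2q_J - (q_V + q_R) = 0.
Adding the 3 conditions: 507 − 2Q − 2Q = 0, i.e. Q = 507/4.
Back-substituting: q_V = (165 − 507/4) = 153/4, q_R = (141 − 507/4) = 57/4, q_J = (201 − 507/4) = 297/4.

38.25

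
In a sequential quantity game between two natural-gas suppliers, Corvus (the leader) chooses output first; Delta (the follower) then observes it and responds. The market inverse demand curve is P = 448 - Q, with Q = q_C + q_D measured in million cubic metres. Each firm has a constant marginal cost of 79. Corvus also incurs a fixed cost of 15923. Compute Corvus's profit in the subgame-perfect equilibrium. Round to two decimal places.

The follower Delta best-responds to any q_C: π_D = (448 - Q)q_D - 79q_D.
Follower FOC: 369 - q_C - 2q_D = 0, so q_D(q_C) = (369 - q_C)/2.
The leader anticipates this reaction. Substituting into P = 448 - Q gives P = 527/2 - (1/2)q_C, so π_C = (527/2 - (1/2)q_C)q_C - 79q_C.
The leader's first-order condition 369/2 - q_C = 0 yields q_C = 369/2.
Then q_D = (369 - 369/2)/2 = 369/4.
Price P = 448 - 1107/4 = 685/4.
Corvus's profit: (685/4 - 79)·(369/2) - 15923 = 1097.1250.

1097.13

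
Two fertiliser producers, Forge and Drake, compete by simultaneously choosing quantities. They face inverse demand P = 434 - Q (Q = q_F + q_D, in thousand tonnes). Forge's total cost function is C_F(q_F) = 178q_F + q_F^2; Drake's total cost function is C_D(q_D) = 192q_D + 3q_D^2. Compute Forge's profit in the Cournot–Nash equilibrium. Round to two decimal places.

6788.00

Forge's profit: π_F = (434 - Q)q_F - (178q_F + q_F²). Setting ∂π_F/∂q_F = 0: 256 - 4q_F - (q_D) = 0.
Drake's profit: π_D = (434 - Q)q_D - (192q_D + 3q_D²). Setting ∂π_D/∂q_D = 0: 242 - 8q_D - (q_F) = 0.
So q_F = (256 - q_D)/4 and q_D = (242 - q_F)/8.
Solving the pair: q_F = 1806/31, q_D = 712/31.
Price P = 434 - 81.2258 = 352.7742.
Forge's profit: 352.7742·(1806/31) - 178·(1806/31) - (1806/31)² = 6788.0042.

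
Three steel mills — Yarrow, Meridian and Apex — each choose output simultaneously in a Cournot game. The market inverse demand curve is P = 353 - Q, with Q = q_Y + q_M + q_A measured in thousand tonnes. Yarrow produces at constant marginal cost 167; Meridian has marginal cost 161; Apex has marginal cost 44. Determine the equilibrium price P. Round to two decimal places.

Yarrow's profit: π_Y = (353 - Q)q_Y - (167q_Y). Setting ∂π_Y/∂q_Y = 0: 186 - 2q_Y - (q_M + q_A) = 0.
Meridian's profit: π_M = (353 - Q)q_M - (161q_M). Setting ∂π_M/∂q_M = 0: 192 - 2q_M - (q_Y + q_A) = 0.
Apex's profit: π_A = (353 - Q)q_A - (44q_A). Setting ∂π_A/∂q_A = 0: 309 - 2q_A - (q_Y + q_M) = 0.
Summing all 3 equations gives 687 − 4Q = 0, hence Q = 687/4.
Back-substituting: q_Y = (186 − 687/4) = 57/4, q_M = (192 − 687/4) = 81/4, q_A = (309 − 687/4) = 549/4.
Total output Q = 687/4, so price P = 353 - 687/4 = 725/4.

181.25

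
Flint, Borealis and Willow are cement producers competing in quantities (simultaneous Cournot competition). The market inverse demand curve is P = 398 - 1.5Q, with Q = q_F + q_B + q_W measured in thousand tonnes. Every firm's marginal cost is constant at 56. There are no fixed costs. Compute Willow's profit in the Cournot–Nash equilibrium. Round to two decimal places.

4873.50

Each firm earns π_i = (398 - 1.5Q)q_i - 56q_i.
Setting ∂π_i/∂q_i = 0 with rivals' quantities fixed: 342 - 3q_i - (3/2)·Σ_{j≠i} q_j = 0.
With identical firms every q_j equals q_i, so Σ_{j≠i} q_j = 2q_i and 342 = 6q_i, giving q_i = 57.
Price P = 398 - (3/2)·171 = 283/2.
Willow's profit: (283/2 - 56)·57 = 4873.5000.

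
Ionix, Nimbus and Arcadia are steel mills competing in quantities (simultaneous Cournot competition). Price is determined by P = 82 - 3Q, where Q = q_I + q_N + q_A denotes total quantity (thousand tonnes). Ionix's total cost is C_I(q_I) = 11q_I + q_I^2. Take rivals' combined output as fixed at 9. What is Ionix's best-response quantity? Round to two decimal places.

With rivals' combined output fixed at 9, Ionix's profit is π_I = (82 - 3·9 - 3q_I)q_I - (11q_I + q_I²) = (55 - 3q_I)q_I - (11q_I + q_I²).
∂π_I/∂q_I = 44 - 8q_I = 0, so q_I = 11/2.

5.50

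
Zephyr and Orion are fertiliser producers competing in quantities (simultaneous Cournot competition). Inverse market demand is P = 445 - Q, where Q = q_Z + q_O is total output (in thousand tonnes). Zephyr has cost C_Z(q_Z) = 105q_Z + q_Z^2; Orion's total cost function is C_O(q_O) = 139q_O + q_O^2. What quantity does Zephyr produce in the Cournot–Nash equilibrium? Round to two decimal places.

70.27

Zephyr's profit: π_Z = (445 - Q)q_Z - (105q_Z + q_Z²). Setting ∂π_Z/∂q_Z = 0: 340 - 4q_Z - (q_O) = 0.
Orion's first-order condition: 306 - 4q_O - (q_Z) = 0.
So q_Z = (340 - q_O)/4 and q_O = (306 - q_Z)/4.
Solving the pair: q_Z = 1054/15, q_O = 884/15.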